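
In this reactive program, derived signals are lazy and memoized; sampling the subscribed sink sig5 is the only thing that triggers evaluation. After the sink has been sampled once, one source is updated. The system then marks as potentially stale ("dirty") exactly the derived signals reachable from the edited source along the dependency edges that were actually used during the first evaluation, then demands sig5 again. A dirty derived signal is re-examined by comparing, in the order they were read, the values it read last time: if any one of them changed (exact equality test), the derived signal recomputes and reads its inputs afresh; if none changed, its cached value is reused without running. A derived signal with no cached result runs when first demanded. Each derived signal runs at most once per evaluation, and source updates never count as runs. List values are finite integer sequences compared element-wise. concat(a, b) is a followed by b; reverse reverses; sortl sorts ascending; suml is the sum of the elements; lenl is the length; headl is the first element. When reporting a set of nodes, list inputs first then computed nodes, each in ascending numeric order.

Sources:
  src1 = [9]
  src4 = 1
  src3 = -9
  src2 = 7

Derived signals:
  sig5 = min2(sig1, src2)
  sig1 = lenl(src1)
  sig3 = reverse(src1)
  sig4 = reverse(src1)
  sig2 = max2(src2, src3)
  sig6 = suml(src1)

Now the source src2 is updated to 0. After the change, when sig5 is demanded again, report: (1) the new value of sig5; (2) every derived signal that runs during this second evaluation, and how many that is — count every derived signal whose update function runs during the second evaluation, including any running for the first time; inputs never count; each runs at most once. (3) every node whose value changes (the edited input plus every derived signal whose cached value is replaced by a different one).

Demanding sig5 again yields 0.
1 derived signals run: sig5.
The nodes whose values change: src2, sig5.

First demand of the output computes:
  sig1 = lenl([9]) = 1
  sig5 = min2(1, 7) = 1

After the edit, cleaning proceeds:
  sig5: a read changed (src2 7->0) — executes, giving 0.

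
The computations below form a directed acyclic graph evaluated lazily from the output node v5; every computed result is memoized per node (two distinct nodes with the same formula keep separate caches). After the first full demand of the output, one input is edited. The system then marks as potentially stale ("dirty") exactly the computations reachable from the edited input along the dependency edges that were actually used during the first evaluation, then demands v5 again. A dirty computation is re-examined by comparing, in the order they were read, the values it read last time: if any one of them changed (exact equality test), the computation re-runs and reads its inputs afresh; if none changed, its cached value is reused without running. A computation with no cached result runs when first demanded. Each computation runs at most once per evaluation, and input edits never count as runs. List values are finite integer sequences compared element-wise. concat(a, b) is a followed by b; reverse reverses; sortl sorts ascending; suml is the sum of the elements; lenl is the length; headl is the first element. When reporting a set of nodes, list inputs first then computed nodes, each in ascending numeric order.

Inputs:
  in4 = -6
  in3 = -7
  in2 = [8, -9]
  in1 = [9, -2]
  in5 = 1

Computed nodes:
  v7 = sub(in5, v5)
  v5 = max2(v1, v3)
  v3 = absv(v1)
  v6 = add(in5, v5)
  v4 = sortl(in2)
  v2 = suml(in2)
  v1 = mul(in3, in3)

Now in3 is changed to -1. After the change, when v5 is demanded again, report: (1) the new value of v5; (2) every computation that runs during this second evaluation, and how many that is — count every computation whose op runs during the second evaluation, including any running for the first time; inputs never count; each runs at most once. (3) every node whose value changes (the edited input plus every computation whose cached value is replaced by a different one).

Demanding v5 again yields 1.
3 computations run: v1, v3, v5.
The nodes whose values change: in3, v1, v3, v5.

First demand of the output computes:
  v1 = mul(-7, -7) = 49
  v3 = absv(49) = 49
  v5 = max2(49, 49) = 49

After the edit, cleaning proceeds:
  v1: a read changed (in3 -7->-1; in3 -7->-1) — executes, giving 1.
  v3: a read changed (v1 49->1) — executes, giving 1.
  v5: a read changed (v1 49->1; v3 49->1) — executes, giving 1.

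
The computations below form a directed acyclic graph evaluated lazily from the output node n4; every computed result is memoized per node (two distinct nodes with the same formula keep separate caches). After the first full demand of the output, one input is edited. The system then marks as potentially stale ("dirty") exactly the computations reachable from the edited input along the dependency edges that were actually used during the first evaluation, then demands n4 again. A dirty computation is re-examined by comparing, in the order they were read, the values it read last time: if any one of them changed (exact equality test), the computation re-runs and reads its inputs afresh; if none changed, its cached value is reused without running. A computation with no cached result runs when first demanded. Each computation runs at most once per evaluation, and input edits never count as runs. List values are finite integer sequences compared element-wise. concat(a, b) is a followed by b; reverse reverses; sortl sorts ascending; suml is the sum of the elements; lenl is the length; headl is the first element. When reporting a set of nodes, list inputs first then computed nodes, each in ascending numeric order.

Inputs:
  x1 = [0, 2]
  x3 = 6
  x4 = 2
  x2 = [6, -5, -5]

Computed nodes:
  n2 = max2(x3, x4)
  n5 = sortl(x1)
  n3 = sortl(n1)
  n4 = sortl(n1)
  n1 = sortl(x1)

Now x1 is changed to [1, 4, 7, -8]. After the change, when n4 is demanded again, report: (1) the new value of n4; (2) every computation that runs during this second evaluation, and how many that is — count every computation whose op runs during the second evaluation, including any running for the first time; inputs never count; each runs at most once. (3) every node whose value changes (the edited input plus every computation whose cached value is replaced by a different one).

First demand of the output computes:
  n1 = sortl([0, 2]) = [0, 2]
  n4 = sortl([0, 2]) = [0, 2]

After the edit, cleaning proceeds:
  n1: a read changed (x1 [0, 2]->[1, 4, 7, -8]) — executes, giving [-8, 1, 4, 7].
  n4: a read changed (n1 [0, 2]->[-8, 1, 4, 7]) — executes, giving [-8, 1, 4, 7].

Demanding n4 again yields [-8, 1, 4, 7].
2 computations run: n1, n4.
The nodes whose values change: x1, n1, n4.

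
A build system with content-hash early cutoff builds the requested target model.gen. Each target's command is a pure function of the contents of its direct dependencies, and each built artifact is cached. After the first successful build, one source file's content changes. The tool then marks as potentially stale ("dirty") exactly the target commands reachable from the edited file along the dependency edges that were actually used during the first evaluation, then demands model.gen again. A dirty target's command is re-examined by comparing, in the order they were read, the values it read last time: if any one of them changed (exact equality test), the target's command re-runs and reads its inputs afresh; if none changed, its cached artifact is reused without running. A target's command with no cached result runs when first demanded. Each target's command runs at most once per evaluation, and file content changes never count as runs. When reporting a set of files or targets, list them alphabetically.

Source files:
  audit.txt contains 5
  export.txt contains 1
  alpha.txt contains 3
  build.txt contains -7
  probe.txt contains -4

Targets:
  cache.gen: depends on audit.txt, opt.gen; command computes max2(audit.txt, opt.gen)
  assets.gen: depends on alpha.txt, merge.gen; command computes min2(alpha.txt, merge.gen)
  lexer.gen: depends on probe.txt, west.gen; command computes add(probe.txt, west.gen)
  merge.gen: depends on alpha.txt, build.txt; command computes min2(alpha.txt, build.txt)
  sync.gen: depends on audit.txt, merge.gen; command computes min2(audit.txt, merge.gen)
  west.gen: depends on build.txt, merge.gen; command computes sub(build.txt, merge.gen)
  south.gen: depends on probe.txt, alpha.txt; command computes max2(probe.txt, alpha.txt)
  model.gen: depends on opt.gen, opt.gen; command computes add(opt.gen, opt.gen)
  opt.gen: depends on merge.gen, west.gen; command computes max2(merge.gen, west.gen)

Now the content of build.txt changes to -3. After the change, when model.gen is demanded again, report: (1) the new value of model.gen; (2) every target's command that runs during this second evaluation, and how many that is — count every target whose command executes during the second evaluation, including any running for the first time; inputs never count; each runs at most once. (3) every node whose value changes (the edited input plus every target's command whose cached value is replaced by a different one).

First evaluation (everything demanded from the output):
  merge.gen = min2(3, -7) = -7
  west.gen = sub(-7, -7) = 0
  opt.gen = max2(-7, 0) = 0
  model.gen = add(0, 0) = 0

Propagation after the edit:
  merge.gen: runs — build.txt -7->-3; result -3.
  west.gen: runs — build.txt -7->-3; merge.gen -7->-3; result 0 (same value as before).
  opt.gen: runs — merge.gen -7->-3; result 0 (same value as before).
  model.gen: checked — values it read are unchanged (opt.gen unchanged, opt.gen unchanged); reused cached 0 without running.

Key observation: the cutoff stops propagation at model.gen — its inputs' values are unchanged, so it reuses its cache.

New value of model.gen: 0.
Target commands that run: merge.gen, opt.gen, west.gen — 3 in total.
Values that change: build.txt, merge.gen.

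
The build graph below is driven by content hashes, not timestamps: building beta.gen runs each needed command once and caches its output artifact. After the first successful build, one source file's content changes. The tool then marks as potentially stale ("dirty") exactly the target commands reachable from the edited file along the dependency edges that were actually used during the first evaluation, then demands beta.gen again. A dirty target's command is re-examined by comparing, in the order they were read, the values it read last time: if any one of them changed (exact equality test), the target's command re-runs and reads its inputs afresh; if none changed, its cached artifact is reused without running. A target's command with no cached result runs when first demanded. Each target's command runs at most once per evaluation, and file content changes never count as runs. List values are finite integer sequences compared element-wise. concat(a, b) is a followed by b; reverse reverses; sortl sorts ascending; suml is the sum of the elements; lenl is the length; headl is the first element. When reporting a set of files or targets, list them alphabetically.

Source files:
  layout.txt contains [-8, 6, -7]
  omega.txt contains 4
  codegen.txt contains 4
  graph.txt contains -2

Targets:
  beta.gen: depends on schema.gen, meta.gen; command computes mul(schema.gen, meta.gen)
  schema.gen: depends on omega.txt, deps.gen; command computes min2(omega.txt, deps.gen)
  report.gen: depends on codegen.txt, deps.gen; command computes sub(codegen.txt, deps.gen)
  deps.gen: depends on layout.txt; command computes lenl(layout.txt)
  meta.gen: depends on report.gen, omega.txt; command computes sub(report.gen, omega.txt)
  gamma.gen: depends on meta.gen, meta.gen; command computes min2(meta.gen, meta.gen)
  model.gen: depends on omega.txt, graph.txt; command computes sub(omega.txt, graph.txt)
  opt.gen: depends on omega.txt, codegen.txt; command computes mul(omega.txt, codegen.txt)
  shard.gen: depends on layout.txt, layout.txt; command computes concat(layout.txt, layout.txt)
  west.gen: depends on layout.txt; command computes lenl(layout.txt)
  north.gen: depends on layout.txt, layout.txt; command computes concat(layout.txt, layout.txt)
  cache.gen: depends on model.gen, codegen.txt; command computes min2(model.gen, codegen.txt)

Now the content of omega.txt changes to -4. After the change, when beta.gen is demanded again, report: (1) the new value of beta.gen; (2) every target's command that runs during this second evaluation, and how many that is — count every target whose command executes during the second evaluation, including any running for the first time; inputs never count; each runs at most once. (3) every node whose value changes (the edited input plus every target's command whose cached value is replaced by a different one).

beta.gen now evaluates to -20.
Run set: beta.gen, meta.gen, schema.gen (3 run).
Changed values: beta.gen, meta.gen, omega.txt, schema.gen.

Initial pass — values computed on the first demand:
  deps.gen = lenl([-8, 6, -7]) = 3
  report.gen = sub(4, 3) = 1
  meta.gen = sub(1, 4) = -3
  schema.gen = min2(4, 3) = 3
  beta.gen = mul(3, -3) = -9

Second demand — change propagation:
  meta.gen: re-runs because omega.txt 4->-4; new result 5.
  schema.gen: re-runs because omega.txt 4->-4; new result -4.
  beta.gen: re-runs because schema.gen 3->-4; meta.gen -3->5; new result -20.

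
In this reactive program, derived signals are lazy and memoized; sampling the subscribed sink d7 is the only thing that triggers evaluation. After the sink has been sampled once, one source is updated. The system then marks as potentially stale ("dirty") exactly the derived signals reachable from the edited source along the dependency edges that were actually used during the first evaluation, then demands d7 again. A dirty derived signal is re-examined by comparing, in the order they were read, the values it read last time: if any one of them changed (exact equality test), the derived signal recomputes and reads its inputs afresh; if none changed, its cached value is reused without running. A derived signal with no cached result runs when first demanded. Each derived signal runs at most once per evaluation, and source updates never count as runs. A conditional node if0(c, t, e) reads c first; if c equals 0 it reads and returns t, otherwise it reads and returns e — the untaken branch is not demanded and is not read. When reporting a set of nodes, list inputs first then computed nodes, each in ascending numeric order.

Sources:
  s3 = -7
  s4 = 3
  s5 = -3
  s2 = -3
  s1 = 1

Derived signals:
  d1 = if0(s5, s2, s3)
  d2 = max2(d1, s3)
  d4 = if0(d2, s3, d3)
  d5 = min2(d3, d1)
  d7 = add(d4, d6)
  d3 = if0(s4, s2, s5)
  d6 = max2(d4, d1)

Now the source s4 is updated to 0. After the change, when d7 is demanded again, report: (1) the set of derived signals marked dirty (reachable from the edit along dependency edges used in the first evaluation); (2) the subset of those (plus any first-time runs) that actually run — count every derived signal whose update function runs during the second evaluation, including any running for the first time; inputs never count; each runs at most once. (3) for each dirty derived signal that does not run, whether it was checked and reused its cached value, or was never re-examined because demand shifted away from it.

The edit dirties: d3, d4, d6, d7.
1 derived signals run: d3.
Cache hits after checking: d4, d6, d7.
Note the absorption at d3: it re-runs yet its value is the same, leaving the output's value untouched.

First demand of the output computes:
  d1 = if0(s5=-3 -> else branch s3) = -7
  d2 = max2(-7, -7) = -7
  d3 = if0(s4=3 -> else branch s5) = -3
  d4 = if0(d2=-7 -> else branch d3) = -3
  d6 = max2(-3, -7) = -3
  d7 = add(-3, -3) = -6

After the edit, cleaning proceeds:
  d3: a read changed (s4 3->0) — executes, giving -3 — identical to its old value.
  d4: dirty, but its reads are unchanged (d2 unchanged, d3 unchanged); cached -3 stands.
  d6: dirty, but its reads are unchanged (d4 unchanged, d1 unchanged); cached -3 stands.
  d7: dirty, but its reads are unchanged (d4 unchanged, d6 unchanged); cached -6 stands.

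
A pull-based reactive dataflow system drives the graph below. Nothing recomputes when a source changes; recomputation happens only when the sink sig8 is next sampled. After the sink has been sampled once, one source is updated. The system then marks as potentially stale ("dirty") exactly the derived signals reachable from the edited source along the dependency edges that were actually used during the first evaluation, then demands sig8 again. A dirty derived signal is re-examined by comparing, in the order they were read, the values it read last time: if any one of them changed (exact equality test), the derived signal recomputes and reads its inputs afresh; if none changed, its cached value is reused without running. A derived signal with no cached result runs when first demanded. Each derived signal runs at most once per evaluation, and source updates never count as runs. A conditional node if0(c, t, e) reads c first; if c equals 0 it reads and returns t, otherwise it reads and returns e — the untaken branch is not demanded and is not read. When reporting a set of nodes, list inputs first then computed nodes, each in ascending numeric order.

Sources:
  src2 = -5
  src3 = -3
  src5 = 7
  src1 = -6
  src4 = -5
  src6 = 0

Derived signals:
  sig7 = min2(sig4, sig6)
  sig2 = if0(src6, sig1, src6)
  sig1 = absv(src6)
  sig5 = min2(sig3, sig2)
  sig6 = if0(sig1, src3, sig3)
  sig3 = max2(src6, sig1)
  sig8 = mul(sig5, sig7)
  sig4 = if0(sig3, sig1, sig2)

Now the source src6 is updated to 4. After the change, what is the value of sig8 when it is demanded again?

New value of sig8: 16.

First evaluation (everything demanded from the output):
  sig1 = absv(0) = 0
  sig2 = if0(src6=0 -> then branch sig1) = 0
  sig3 = max2(0, 0) = 0
  sig4 = if0(sig3=0 -> then branch sig1) = 0
  sig5 = min2(0, 0) = 0
  sig6 = if0(sig1=0 -> then branch src3) = -3
  sig7 = min2(0, -3) = -3
  sig8 = mul(0, -3) = 0

Propagation after the edit:
  sig1: runs — src6 0->4; result 4.
  sig2: runs — src6 0->4; sig1 0->4; result 4.
  sig3: runs — src6 0->4; sig1 0->4; result 4.
  sig4: runs — sig3 0->4; sig1 0->4; result 4.
  sig5: runs — sig3 0->4; sig2 0->4; result 4.
  sig6: runs — sig1 0->4; result 4.
  sig7: runs — sig4 0->4; sig6 -3->4; result 4.
  sig8: runs — sig5 0->4; sig7 -3->4; result 16.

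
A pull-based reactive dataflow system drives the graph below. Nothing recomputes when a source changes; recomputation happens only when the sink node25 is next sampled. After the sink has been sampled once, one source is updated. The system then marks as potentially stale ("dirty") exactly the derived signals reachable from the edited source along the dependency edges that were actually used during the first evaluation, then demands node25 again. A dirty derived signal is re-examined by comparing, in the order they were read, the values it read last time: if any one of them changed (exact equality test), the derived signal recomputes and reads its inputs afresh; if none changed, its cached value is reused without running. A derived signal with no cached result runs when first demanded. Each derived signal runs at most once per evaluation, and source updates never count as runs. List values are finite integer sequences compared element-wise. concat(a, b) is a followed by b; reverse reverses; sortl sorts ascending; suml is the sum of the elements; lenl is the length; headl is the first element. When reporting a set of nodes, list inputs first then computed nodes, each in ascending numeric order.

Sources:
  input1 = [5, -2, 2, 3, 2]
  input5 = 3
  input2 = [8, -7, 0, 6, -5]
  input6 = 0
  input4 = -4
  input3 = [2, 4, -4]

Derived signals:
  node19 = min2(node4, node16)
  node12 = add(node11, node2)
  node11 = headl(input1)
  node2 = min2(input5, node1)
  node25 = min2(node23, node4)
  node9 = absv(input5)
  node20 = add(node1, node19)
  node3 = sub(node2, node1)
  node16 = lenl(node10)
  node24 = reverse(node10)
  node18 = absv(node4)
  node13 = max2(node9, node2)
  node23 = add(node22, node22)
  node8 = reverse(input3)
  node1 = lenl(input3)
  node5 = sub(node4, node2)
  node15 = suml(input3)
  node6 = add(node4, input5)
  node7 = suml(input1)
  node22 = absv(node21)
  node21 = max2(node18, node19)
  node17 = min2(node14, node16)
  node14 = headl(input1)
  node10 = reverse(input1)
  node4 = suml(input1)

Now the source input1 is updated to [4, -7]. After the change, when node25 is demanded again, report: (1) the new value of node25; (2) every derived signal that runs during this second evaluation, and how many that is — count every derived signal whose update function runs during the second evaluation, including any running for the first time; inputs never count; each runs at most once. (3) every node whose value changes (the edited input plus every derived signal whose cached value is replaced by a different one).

New value of node25: -3.
Derived signals that run: node4, node10, node16, node18, node19, node21, node22, node23, node25 — 9 in total.
Values that change: input1, node4, node10, node16, node18, node19, node21, node22, node23, node25.

First evaluation (everything demanded from the output):
  node4 = suml([5, -2, 2, 3, 2]) = 10
  node10 = reverse([5, -2, 2, 3, 2]) = [2, 3, 2, -2, 5]
  node16 = lenl([2, 3, 2, -2, 5]) = 5
  node18 = absv(10) = 10
  node19 = min2(10, 5) = 5
  node21 = max2(10, 5) = 10
  node22 = absv(10) = 10
  node23 = add(10, 10) = 20
  node25 = min2(20, 10) = 10

Propagation after the edit:
  node4: runs — input1 [5, -2, 2, 3, 2]->[4, -7]; result -3.
  node10: runs — input1 [5, -2, 2, 3, 2]->[4, -7]; result [-7, 4].
  node16: runs — node10 [2, 3, 2, -2, 5]->[-7, 4]; result 2.
  node18: runs — node4 10->-3; result 3.
  node19: runs — node4 10->-3; node16 5->2; result -3.
  node21: runs — node18 10->3; node19 5->-3; result 3.
  node22: runs — node21 10->3; result 3.
  node23: runs — node22 10->3; node22 10->3; result 6.
  node25: runs — node23 20->6; node4 10->-3; result -3.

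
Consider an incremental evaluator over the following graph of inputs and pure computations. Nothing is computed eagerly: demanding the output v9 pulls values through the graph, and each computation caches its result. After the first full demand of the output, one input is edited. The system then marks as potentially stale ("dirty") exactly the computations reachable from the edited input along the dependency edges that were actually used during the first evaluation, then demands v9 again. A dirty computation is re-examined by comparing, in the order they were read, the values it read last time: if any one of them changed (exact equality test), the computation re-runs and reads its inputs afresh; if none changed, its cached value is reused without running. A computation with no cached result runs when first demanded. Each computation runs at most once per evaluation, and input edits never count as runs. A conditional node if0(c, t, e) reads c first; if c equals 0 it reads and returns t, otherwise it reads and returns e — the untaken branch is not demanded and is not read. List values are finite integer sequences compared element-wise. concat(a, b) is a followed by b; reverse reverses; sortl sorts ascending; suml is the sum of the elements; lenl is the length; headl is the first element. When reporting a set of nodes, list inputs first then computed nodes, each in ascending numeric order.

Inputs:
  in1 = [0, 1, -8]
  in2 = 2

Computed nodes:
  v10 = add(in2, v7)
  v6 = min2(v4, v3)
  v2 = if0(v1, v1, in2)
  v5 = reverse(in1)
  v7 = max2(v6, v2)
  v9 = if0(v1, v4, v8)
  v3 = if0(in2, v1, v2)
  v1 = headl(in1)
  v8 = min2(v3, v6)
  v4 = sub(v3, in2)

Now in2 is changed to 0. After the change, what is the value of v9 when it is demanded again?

Initial pass — values computed on the first demand:
  v1 = headl([0, 1, -8]) = 0
  v2 = if0(v1=0 -> then branch v1) = 0
  v3 = if0(in2=2 -> else branch v2) = 0
  v4 = sub(0, 2) = -2
  v9 = if0(v1=0 -> then branch v4) = -2

Second demand — change propagation:
  v3: re-runs because in2 2->0; new result 0 (unchanged).
  v4: re-runs because in2 2->0; new result 0.
  v9: re-runs because v4 -2->0; new result 0.

v9 now evaluates to 0.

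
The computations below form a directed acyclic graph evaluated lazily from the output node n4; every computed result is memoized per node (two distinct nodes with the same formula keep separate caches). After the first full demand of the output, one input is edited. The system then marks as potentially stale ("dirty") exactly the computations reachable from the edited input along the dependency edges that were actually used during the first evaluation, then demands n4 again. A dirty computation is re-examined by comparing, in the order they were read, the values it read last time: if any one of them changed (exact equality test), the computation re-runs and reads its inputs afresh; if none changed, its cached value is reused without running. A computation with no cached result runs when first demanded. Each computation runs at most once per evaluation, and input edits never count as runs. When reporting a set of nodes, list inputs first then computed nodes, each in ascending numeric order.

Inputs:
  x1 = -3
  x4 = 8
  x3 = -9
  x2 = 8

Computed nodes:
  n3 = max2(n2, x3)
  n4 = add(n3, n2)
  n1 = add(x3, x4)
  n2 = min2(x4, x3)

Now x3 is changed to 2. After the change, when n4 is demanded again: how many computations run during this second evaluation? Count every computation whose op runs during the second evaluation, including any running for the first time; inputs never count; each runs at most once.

3 computations run: n2, n3, n4.

First demand of the output computes:
  n2 = min2(8, -9) = -9
  n3 = max2(-9, -9) = -9
  n4 = add(-9, -9) = -18

After the edit, cleaning proceeds:
  n2: a read changed (x3 -9->2) — executes, giving 2.
  n3: a read changed (n2 -9->2; x3 -9->2) — executes, giving 2.
  n4: a read changed (n3 -9->2; n2 -9->2) — executes, giving 4.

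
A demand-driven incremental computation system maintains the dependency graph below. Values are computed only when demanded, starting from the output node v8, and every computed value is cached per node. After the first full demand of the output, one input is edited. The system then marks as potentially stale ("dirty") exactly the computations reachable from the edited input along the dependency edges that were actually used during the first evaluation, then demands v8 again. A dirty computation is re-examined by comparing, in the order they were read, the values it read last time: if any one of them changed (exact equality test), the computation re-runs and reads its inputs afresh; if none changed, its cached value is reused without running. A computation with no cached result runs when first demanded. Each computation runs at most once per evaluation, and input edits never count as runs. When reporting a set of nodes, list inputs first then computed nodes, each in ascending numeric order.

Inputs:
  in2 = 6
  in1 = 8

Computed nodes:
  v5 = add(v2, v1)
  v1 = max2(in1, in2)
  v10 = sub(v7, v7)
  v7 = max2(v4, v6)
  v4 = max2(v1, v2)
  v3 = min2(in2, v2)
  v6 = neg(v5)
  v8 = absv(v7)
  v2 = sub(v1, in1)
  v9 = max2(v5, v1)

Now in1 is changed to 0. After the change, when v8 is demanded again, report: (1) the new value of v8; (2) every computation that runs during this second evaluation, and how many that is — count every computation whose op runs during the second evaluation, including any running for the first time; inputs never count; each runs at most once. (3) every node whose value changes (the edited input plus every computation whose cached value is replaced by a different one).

New value of v8: 6.
Computations that run: v1, v2, v4, v5, v6, v7, v8 — 7 in total.
Values that change: in1, v1, v2, v4, v5, v6, v7, v8.

First evaluation (everything demanded from the output):
  v1 = max2(8, 6) = 8
  v2 = sub(8, 8) = 0
  v4 = max2(8, 0) = 8
  v5 = add(0, 8) = 8
  v6 = neg(8) = -8
  v7 = max2(8, -8) = 8
  v8 = absv(8) = 8

Propagation after the edit:
  v1: runs — in1 8->0; result 6.
  v2: runs — v1 8->6; in1 8->0; result 6.
  v4: runs — v1 8->6; v2 0->6; result 6.
  v5: runs — v2 0->6; v1 8->6; result 12.
  v6: runs — v5 8->12; result -12.
  v7: runs — v4 8->6; v6 -8->-12; result 6.
  v8: runs — v7 8->6; result 6.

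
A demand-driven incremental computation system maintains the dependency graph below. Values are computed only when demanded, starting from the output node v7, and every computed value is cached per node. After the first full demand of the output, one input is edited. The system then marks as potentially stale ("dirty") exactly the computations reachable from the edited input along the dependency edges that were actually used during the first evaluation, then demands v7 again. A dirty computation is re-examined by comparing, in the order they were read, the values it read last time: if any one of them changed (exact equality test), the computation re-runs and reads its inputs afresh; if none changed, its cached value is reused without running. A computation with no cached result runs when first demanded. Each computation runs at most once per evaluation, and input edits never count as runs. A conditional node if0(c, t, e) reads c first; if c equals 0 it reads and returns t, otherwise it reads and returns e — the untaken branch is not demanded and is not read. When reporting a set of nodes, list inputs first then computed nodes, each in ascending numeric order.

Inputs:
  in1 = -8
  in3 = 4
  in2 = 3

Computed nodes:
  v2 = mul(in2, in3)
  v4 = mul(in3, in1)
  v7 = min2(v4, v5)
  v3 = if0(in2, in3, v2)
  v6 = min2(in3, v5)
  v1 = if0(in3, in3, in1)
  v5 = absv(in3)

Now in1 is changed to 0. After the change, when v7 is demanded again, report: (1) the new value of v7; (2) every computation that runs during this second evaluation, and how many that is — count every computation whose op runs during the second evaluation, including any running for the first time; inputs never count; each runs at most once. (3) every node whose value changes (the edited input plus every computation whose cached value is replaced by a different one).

First evaluation (everything demanded from the output):
  v4 = mul(4, -8) = -32
  v5 = absv(4) = 4
  v7 = min2(-32, 4) = -32

Propagation after the edit:
  v4: runs — in1 -8->0; result 0.
  v7: runs — v4 -32->0; result 0.

New value of v7: 0.
Computations that run: v4, v7 — 2 in total.
Values that change: in1, v4, v7.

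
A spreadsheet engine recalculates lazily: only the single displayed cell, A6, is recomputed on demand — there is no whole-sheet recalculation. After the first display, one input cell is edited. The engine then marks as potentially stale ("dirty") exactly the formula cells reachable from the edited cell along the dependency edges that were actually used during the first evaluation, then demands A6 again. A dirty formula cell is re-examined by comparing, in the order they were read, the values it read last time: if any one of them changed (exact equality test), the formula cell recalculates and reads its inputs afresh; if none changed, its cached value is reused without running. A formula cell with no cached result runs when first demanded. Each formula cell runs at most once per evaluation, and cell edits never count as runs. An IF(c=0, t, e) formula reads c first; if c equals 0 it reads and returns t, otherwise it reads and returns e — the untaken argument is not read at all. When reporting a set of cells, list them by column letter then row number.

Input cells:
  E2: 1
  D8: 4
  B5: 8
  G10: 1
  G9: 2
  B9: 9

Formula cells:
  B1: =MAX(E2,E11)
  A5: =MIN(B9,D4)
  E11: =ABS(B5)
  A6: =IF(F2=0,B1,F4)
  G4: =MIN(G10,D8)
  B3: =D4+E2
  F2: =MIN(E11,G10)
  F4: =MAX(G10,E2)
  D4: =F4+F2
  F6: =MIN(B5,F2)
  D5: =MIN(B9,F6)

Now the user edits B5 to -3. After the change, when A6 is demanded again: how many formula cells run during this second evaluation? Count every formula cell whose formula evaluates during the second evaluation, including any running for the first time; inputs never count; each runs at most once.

First evaluation (everything demanded from the output):
  E11 = ABS(8) = 8
  F2 = MIN(8, 1) = 1
  F4 = MAX(1, 1) = 1
  A6 = IF(F2=0: F2=1 -> else branch F4) = 1

Propagation after the edit:
  E11: runs — B5 8->-3; result 3.
  F2: runs — E11 8->3; result 1 (same value as before).
  A6: checked — values it read are unchanged (F2 unchanged, F4 unchanged); reused cached 1 without running.

Key observation: the change is absorbed at F2 — it re-runs but produces the same value, and the output's value is unchanged.

Formula cells that run: E11, F2 — 2 in total.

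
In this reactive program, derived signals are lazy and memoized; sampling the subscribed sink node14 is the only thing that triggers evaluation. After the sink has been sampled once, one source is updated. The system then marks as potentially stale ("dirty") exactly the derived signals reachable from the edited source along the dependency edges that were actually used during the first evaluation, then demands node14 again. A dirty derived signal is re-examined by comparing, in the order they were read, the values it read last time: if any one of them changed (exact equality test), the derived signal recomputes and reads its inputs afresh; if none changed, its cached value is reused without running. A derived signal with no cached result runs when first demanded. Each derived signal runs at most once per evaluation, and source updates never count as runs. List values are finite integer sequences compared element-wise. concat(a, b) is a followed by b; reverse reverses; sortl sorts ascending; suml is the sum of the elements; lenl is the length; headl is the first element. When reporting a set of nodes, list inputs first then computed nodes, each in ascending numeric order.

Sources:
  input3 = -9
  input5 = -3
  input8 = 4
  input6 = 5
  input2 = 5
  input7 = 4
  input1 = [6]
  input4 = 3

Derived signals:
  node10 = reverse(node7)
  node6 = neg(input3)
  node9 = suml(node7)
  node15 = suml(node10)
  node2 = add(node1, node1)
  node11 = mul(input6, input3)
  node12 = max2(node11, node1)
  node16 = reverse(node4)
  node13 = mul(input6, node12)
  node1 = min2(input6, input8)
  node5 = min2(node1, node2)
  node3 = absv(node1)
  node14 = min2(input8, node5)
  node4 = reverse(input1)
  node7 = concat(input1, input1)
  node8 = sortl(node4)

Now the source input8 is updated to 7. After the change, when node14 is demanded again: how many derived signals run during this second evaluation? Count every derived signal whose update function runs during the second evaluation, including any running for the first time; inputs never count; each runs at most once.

4 derived signals run: node1, node2, node5, node14.

First demand of the output computes:
  node1 = min2(5, 4) = 4
  node2 = add(4, 4) = 8
  node5 = min2(4, 8) = 4
  node14 = min2(4, 4) = 4

After the edit, cleaning proceeds:
  node1: a read changed (input8 4->7) — executes, giving 5.
  node2: a read changed (node1 4->5; node1 4->5) — executes, giving 10.
  node5: a read changed (node1 4->5; node2 8->10) — executes, giving 5.
  node14: a read changed (input8 4->7; node5 4->5) — executes, giving 5.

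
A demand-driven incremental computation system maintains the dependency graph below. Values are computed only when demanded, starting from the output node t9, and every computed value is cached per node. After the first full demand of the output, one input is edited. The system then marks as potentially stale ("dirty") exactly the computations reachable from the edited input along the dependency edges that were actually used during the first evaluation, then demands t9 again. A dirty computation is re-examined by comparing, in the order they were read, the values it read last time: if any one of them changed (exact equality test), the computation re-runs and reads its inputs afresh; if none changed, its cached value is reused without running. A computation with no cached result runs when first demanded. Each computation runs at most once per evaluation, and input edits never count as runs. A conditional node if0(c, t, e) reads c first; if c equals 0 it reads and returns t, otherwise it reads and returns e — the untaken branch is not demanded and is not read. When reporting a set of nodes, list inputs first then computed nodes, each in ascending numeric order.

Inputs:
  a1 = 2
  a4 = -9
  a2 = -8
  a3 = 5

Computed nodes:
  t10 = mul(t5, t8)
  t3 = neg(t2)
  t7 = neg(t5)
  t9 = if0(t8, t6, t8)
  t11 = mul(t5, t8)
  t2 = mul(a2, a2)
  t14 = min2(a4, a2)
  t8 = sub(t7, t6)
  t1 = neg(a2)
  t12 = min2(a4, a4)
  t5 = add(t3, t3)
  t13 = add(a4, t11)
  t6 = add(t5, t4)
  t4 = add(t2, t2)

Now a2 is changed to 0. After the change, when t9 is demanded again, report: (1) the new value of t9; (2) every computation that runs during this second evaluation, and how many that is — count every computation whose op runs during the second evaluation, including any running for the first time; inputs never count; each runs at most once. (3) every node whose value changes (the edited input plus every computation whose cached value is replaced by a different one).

New value of t9: 0.
Computations that run: t2, t3, t4, t5, t6, t7, t8, t9 — 8 in total.
Values that change: a2, t2, t3, t4, t5, t7, t8, t9.

First evaluation (everything demanded from the output):
  t2 = mul(-8, -8) = 64
  t3 = neg(64) = -64
  t4 = add(64, 64) = 128
  t5 = add(-64, -64) = -128
  t6 = add(-128, 128) = 0
  t7 = neg(-128) = 128
  t8 = sub(128, 0) = 128
  t9 = if0(t8=128 -> else branch t8) = 128

Propagation after the edit:
  t2: runs — a2 -8->0; a2 -8->0; result 0.
  t3: runs — t2 64->0; result 0.
  t4: runs — t2 64->0; t2 64->0; result 0.
  t5: runs — t3 -64->0; t3 -64->0; result 0.
  t6: runs — t5 -128->0; t4 128->0; result 0 (same value as before).
  t7: runs — t5 -128->0; result 0.
  t8: runs — t7 128->0; result 0.
  t9: runs — t8 128->0; t8 128->0; result 0.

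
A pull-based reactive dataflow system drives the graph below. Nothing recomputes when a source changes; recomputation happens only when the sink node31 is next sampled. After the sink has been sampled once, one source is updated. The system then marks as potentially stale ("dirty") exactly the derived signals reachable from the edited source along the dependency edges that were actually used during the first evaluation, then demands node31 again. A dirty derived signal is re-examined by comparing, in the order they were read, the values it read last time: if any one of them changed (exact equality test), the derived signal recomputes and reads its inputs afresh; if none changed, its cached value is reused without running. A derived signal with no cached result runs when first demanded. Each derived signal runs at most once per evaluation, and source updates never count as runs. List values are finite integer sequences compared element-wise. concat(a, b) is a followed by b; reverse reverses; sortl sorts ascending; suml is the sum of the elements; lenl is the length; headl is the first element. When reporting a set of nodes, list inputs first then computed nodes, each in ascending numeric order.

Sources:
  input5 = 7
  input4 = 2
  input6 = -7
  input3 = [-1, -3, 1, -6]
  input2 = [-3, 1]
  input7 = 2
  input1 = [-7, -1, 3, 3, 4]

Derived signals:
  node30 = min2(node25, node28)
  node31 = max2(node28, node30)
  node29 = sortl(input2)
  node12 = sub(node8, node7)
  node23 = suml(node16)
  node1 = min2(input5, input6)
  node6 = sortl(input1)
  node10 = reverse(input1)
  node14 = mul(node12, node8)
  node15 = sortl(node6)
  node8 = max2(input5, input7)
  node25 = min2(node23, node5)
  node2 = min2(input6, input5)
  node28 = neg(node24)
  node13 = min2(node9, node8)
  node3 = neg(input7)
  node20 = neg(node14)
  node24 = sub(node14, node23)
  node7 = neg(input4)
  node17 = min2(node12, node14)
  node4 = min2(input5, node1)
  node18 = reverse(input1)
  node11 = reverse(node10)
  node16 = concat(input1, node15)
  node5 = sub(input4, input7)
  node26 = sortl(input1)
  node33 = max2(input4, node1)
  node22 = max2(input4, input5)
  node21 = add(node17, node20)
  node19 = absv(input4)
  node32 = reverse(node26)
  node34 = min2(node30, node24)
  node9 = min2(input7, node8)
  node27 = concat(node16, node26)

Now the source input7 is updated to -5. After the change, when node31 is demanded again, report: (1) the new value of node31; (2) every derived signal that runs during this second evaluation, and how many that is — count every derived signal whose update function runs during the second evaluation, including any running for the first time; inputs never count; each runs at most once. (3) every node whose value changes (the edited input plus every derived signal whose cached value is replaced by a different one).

New value of node31: -59.
Derived signals that run: node5, node8, node25, node30 — 4 in total.
Values that change: input7, node5, node25.
Key observation: the cutoff stops propagation at node12 — its inputs' values are unchanged, so it reuses its cache.

First evaluation (everything demanded from the output):
  node5 = sub(2, 2) = 0
  node6 = sortl([-7, -1, 3, 3, 4]) = [-7, -1, 3, 3, 4]
  node7 = neg(2) = -2
  node8 = max2(7, 2) = 7
  node12 = sub(7, -2) = 9
  node14 = mul(9, 7) = 63
  node15 = sortl([-7, -1, 3, 3, 4]) = [-7, -1, 3, 3, 4]
  node16 = concat([-7, -1, 3, 3, 4], [-7, -1, 3, 3, 4]) = [-7, -1, 3, 3, 4, -7, -1, 3, 3, 4]
  node23 = suml([-7, -1, 3, 3, 4, -7, -1, 3, 3, 4]) = 4
  node24 = sub(63, 4) = 59
  node25 = min2(4, 0) = 0
  node28 = neg(59) = -59
  node30 = min2(0, -59) = -59
  node31 = max2(-59, -59) = -59

Propagation after the edit:
  node5: runs — input7 2->-5; result 7.
  node8: runs — input7 2->-5; result 7 (same value as before).
  node12: checked — values it read are unchanged (node8 unchanged, node7 unchanged); reused cached 9 without running.
  node14: checked — values it read are unchanged (node12 unchanged, node8 unchanged); reused cached 63 without running.
  node24: checked — values it read are unchanged (node14 unchanged, node23 unchanged); reused cached 59 without running.
  node25: runs — node5 0->7; result 4.
  node28: checked — values it read are unchanged (node24 unchanged); reused cached -59 without running.
  node30: runs — node25 0->4; result -59 (same value as before).
  node31: checked — values it read are unchanged (node28 unchanged, node30 unchanged); reused cached -59 without running.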